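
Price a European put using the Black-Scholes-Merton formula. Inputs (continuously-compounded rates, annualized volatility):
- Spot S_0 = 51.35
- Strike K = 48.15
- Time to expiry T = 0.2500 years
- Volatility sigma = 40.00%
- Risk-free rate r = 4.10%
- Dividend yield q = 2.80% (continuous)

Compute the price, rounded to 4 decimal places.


Answer: Price = 2.4841

Derivation:
d1 = (ln(S/K) + (r - q + 0.5*sigma^2) * T) / (sigma * sqrt(T)) = 0.43796899
d2 = d1 - sigma * sqrt(T) = 0.23796899
exp(-rT) = 0.98980235; exp(-qT) = 0.99302444
P = K * exp(-rT) * N(-d2) - S_0 * exp(-qT) * N(-d1)
N(-d1) = 0.33070438; N(-d2) = 0.40595257
P = 48.1500 * 0.98980235 * 0.40595257 - 51.3500 * 0.99302444 * 0.33070438 = 2.4841


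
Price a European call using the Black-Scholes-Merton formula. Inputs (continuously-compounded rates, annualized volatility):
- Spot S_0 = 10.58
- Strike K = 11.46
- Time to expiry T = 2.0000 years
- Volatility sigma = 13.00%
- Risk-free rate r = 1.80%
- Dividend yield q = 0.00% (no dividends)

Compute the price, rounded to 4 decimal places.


Answer: Price = 0.5773

Derivation:
d1 = (ln(S/K) + (r - q + 0.5*sigma^2) * T) / (sigma * sqrt(T)) = -0.14684587
d2 = d1 - sigma * sqrt(T) = -0.33069363
exp(-rT) = 0.96464029; exp(-qT) = 1.00000000
C = S_0 * exp(-qT) * N(d1) - K * exp(-rT) * N(d2)
N(d1) = 0.44162684; N(d2) = 0.37043796
C = 10.5800 * 1.00000000 * 0.44162684 - 11.4600 * 0.96464029 * 0.37043796 = 0.5773


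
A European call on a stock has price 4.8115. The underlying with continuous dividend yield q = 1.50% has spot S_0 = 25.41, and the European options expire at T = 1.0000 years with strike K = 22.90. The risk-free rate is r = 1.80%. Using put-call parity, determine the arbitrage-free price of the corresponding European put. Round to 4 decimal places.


Answer: Put price = 2.2713

Derivation:
Put-call parity: C - P = S_0 * exp(-qT) - K * exp(-rT).
S_0 * exp(-qT) = 25.4100 * 0.98511194 = 25.03169439
K * exp(-rT) = 22.9000 * 0.98216103 = 22.49148764
P = C - S*exp(-qT) + K*exp(-rT)
P = 4.8115 - 25.03169439 + 22.49148764 = 2.2713


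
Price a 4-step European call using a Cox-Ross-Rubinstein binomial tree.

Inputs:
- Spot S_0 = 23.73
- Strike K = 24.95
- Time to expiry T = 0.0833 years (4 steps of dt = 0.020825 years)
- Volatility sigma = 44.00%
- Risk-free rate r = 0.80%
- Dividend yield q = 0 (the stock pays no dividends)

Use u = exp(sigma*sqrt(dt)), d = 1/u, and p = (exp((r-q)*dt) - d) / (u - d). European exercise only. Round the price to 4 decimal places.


dt = T/N = 0.020825
u = exp(sigma*sqrt(dt)) = 1.065555; d = 1/u = 0.938478
p = (exp((r-q)*dt) - d) / (u - d) = 0.485442
Discount per step: exp(-r*dt) = 0.999833
Stock lattice S(k, i) with i counting down-moves:
  k=0: S(0,0) = 23.7300
  k=1: S(1,0) = 25.2856; S(1,1) = 22.2701
  k=2: S(2,0) = 26.9432; S(2,1) = 23.7300; S(2,2) = 20.9000
  k=3: S(3,0) = 28.7095; S(3,1) = 25.2856; S(3,2) = 22.2701; S(3,3) = 19.6142
  k=4: S(4,0) = 30.5915; S(4,1) = 26.9432; S(4,2) = 23.7300; S(4,3) = 20.9000; S(4,4) = 18.4075
Terminal payoffs V(N, i) = max(S_T - K, 0):
  V(4,0) = 5.641536; V(4,1) = 1.993221; V(4,2) = 0.000000; V(4,3) = 0.000000; V(4,4) = 0.000000
Backward induction: V(k, i) = exp(-r*dt) * [p * V(k+1, i) + (1-p) * V(k+1, i+1)].
  V(3,0) = exp(-r*dt) * [p*5.641536 + (1-p)*1.993221] = 3.763641
  V(3,1) = exp(-r*dt) * [p*1.993221 + (1-p)*0.000000] = 0.967433
  V(3,2) = exp(-r*dt) * [p*0.000000 + (1-p)*0.000000] = 0.000000
  V(3,3) = exp(-r*dt) * [p*0.000000 + (1-p)*0.000000] = 0.000000
  V(2,0) = exp(-r*dt) * [p*3.763641 + (1-p)*0.967433] = 2.324444
  V(2,1) = exp(-r*dt) * [p*0.967433 + (1-p)*0.000000] = 0.469555
  V(2,2) = exp(-r*dt) * [p*0.000000 + (1-p)*0.000000] = 0.000000
  V(1,0) = exp(-r*dt) * [p*2.324444 + (1-p)*0.469555] = 1.369769
  V(1,1) = exp(-r*dt) * [p*0.469555 + (1-p)*0.000000] = 0.227904
  V(0,0) = exp(-r*dt) * [p*1.369769 + (1-p)*0.227904] = 0.782083

Answer: Price = V(0,0) = 0.7821


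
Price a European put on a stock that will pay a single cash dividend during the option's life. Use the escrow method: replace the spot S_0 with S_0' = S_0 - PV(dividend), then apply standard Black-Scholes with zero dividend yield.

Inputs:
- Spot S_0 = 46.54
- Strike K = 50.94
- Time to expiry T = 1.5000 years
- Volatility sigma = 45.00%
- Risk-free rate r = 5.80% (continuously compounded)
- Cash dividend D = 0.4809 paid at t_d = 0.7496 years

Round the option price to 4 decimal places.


PV(D) = D * exp(-r * t_d) = 0.4809 * 0.95745477 = 0.46044000
S_0' = S_0 - PV(D) = 46.5400 - 0.46044000 = 46.07956000
d1 = (ln(S_0'/K) + (r + sigma^2/2)*T) / (sigma*sqrt(T)) = 0.25147369
d2 = d1 - sigma*sqrt(T) = -0.29966151
exp(-rT) = 0.91667710
N(-d1) = 0.40072395; N(-d2) = 0.61778232
P = K * exp(-rT) * N(-d2) - S_0' * N(-d1) = 50.9400 * 0.91667710 * 0.61778232 - 46.07956000 * 0.40072395 = 10.3825

Answer: Price = 10.3825


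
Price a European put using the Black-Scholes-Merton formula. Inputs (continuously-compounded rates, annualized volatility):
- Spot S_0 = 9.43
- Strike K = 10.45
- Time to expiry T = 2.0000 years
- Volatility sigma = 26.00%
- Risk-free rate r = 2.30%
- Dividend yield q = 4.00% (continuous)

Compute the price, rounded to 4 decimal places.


d1 = (ln(S/K) + (r - q + 0.5*sigma^2) * T) / (sigma * sqrt(T)) = -0.18794322
d2 = d1 - sigma * sqrt(T) = -0.55563875
exp(-rT) = 0.95504196; exp(-qT) = 0.92311635
P = K * exp(-rT) * N(-d2) - S_0 * exp(-qT) * N(-d1)
N(-d1) = 0.57453942; N(-d2) = 0.71077108
P = 10.4500 * 0.95504196 * 0.71077108 - 9.4300 * 0.92311635 * 0.57453942 = 2.0923

Answer: Price = 2.0923


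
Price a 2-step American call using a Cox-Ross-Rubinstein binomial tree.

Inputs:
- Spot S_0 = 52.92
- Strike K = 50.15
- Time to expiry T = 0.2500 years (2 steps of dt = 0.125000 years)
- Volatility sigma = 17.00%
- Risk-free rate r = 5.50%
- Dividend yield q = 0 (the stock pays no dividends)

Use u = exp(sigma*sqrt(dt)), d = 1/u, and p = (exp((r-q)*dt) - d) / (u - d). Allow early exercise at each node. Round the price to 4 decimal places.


dt = T/N = 0.125000
u = exp(sigma*sqrt(dt)) = 1.061947; d = 1/u = 0.941667
p = (exp((r-q)*dt) - d) / (u - d) = 0.542333
Discount per step: exp(-r*dt) = 0.993149
Stock lattice S(k, i) with i counting down-moves:
  k=0: S(0,0) = 52.9200
  k=1: S(1,0) = 56.1982; S(1,1) = 49.8330
  k=2: S(2,0) = 59.6796; S(2,1) = 52.9200; S(2,2) = 46.9261
Terminal payoffs V(N, i) = max(S_T - K, 0):
  V(2,0) = 9.529555; V(2,1) = 2.770000; V(2,2) = 0.000000
Backward induction: V(k, i) = exp(-r*dt) * [p * V(k+1, i) + (1-p) * V(k+1, i+1)]; then take max(V_cont, immediate exercise) for American.
  V(1,0) = exp(-r*dt) * [p*9.529555 + (1-p)*2.770000] = 6.391837; exercise = 6.048239; V(1,0) = max -> 6.391837
  V(1,1) = exp(-r*dt) * [p*2.770000 + (1-p)*0.000000] = 1.491971; exercise = 0.000000; V(1,1) = max -> 1.491971
  V(0,0) = exp(-r*dt) * [p*6.391837 + (1-p)*1.491971] = 4.120904; exercise = 2.770000; V(0,0) = max -> 4.120904

Answer: Price = V(0,0) = 4.1209


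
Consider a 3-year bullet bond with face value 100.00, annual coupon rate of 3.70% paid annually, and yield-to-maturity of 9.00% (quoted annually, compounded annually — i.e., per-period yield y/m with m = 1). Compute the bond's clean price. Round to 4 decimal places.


Coupon per period c = face * coupon_rate / m = 3.700000
Periods per year m = 1; per-period yield y/m = 0.090000
Number of cashflows N = 3
Cashflows (t years, CF_t, discount factor 1/(1+y/m)^(m*t), PV):
  t = 1.0000: CF_t = 3.700000, DF = 0.917431, PV = 3.394495
  t = 2.0000: CF_t = 3.700000, DF = 0.841680, PV = 3.114216
  t = 3.0000: CF_t = 103.700000, DF = 0.772183, PV = 80.075427
Price P = sum_t PV_t = 86.584138

Answer: Price = 86.5841


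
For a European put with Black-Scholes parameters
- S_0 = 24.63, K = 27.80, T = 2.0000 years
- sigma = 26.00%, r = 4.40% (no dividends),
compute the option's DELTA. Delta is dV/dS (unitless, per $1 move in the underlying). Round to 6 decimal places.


Answer: Delta = -0.462592

Derivation:
d1 = 0.0939070208; d2 = -0.2737885054
phi(d1) = 0.3971871108; exp(-qT) = 1.0000000000; exp(-rT) = 0.9157608767
N(-d1) = 0.4625915083
Delta = -exp(-qT) * N(-d1) = -1.0000000000 * 0.4625915083 = -0.462592


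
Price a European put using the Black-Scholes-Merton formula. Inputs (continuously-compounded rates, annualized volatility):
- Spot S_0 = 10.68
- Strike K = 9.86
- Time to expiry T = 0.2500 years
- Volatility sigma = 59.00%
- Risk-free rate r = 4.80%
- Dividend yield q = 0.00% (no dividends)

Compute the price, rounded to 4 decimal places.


Answer: Price = 0.7857

Derivation:
d1 = (ln(S/K) + (r - q + 0.5*sigma^2) * T) / (sigma * sqrt(T)) = 0.45898022
d2 = d1 - sigma * sqrt(T) = 0.16398022
exp(-rT) = 0.98807171; exp(-qT) = 1.00000000
P = K * exp(-rT) * N(-d2) - S_0 * exp(-qT) * N(-d1)
N(-d1) = 0.32312419; N(-d2) = 0.43487336
P = 9.8600 * 0.98807171 * 0.43487336 - 10.6800 * 1.00000000 * 0.32312419 = 0.7857


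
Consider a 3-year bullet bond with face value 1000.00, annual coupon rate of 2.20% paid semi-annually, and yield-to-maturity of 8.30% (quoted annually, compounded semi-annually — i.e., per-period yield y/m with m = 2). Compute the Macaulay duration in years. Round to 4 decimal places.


Answer: Macaulay duration = 2.9107 years

Derivation:
Coupon per period c = face * coupon_rate / m = 11.000000
Periods per year m = 2; per-period yield y/m = 0.041500
Number of cashflows N = 6
Cashflows (t years, CF_t, discount factor 1/(1+y/m)^(m*t), PV):
  t = 0.5000: CF_t = 11.000000, DF = 0.960154, PV = 10.561690
  t = 1.0000: CF_t = 11.000000, DF = 0.921895, PV = 10.140845
  t = 1.5000: CF_t = 11.000000, DF = 0.885161, PV = 9.736769
  t = 2.0000: CF_t = 11.000000, DF = 0.849890, PV = 9.348794
  t = 2.5000: CF_t = 11.000000, DF = 0.816025, PV = 8.976278
  t = 3.0000: CF_t = 1011.000000, DF = 0.783510, PV = 792.128264
Price P = sum_t PV_t = 840.892640
Macaulay numerator sum_t t * PV_t:
  t * PV_t at t = 0.5000: 5.280845
  t * PV_t at t = 1.0000: 10.140845
  t * PV_t at t = 1.5000: 14.605153
  t * PV_t at t = 2.0000: 18.697588
  t * PV_t at t = 2.5000: 22.440696
  t * PV_t at t = 3.0000: 2376.384793
Macaulay duration D = (sum_t t * PV_t) / P = 2447.549920 / 840.892640 = 2.910657


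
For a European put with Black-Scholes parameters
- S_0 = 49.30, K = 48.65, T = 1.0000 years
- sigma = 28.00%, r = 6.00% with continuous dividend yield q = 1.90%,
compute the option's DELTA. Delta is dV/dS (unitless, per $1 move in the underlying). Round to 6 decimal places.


Answer: Delta = -0.362304

Derivation:
d1 = 0.3338295443; d2 = 0.0538295443
phi(d1) = 0.3773207658; exp(-qT) = 0.9811793622; exp(-rT) = 0.9417645336
N(-d1) = 0.3692540940
Delta = -exp(-qT) * N(-d1) = -0.9811793622 * 0.3692540940 = -0.362304


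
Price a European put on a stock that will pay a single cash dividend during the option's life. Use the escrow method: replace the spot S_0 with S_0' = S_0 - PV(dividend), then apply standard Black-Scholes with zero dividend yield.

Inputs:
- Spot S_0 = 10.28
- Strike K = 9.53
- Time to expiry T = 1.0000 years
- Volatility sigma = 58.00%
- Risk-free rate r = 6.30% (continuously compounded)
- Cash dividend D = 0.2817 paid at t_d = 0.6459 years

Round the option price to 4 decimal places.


PV(D) = D * exp(-r * t_d) = 0.2817 * 0.96012509 = 0.27046724
S_0' = S_0 - PV(D) = 10.2800 - 0.27046724 = 10.00953276
d1 = (ln(S_0'/K) + (r + sigma^2/2)*T) / (sigma*sqrt(T)) = 0.48326413
d2 = d1 - sigma*sqrt(T) = -0.09673587
exp(-rT) = 0.93894347
N(-d1) = 0.31445410; N(-d2) = 0.53853192
P = K * exp(-rT) * N(-d2) - S_0' * N(-d1) = 9.5300 * 0.93894347 * 0.53853192 - 10.00953276 * 0.31445410 = 1.6713

Answer: Price = 1.6713


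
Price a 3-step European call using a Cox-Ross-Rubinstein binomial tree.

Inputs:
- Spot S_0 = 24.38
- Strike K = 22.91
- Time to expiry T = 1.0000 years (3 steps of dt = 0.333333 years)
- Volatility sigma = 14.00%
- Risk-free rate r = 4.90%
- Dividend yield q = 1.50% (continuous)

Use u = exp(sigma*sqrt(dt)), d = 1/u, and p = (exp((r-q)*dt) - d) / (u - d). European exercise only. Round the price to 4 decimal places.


dt = T/N = 0.333333
u = exp(sigma*sqrt(dt)) = 1.084186; d = 1/u = 0.922351
p = (exp((r-q)*dt) - d) / (u - d) = 0.550233
Discount per step: exp(-r*dt) = 0.983799
Stock lattice S(k, i) with i counting down-moves:
  k=0: S(0,0) = 24.3800
  k=1: S(1,0) = 26.4324; S(1,1) = 22.4869
  k=2: S(2,0) = 28.6577; S(2,1) = 24.3800; S(2,2) = 20.7408
  k=3: S(3,0) = 31.0702; S(3,1) = 26.4324; S(3,2) = 22.4869; S(3,3) = 19.1303
Terminal payoffs V(N, i) = max(S_T - K, 0):
  V(3,0) = 8.160233; V(3,1) = 3.522443; V(3,2) = 0.000000; V(3,3) = 0.000000
Backward induction: V(k, i) = exp(-r*dt) * [p * V(k+1, i) + (1-p) * V(k+1, i+1)].
  V(2,0) = exp(-r*dt) * [p*8.160233 + (1-p)*3.522443] = 5.975899
  V(2,1) = exp(-r*dt) * [p*3.522443 + (1-p)*0.000000] = 1.906764
  V(2,2) = exp(-r*dt) * [p*0.000000 + (1-p)*0.000000] = 0.000000
  V(1,0) = exp(-r*dt) * [p*5.975899 + (1-p)*1.906764] = 4.078571
  V(1,1) = exp(-r*dt) * [p*1.906764 + (1-p)*0.000000] = 1.032166
  V(0,0) = exp(-r*dt) * [p*4.078571 + (1-p)*1.032166] = 2.664520

Answer: Price = V(0,0) = 2.6645


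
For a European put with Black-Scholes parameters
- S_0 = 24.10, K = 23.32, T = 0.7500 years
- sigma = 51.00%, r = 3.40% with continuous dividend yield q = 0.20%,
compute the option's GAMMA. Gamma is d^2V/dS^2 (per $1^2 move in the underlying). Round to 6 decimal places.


d1 = 0.3496659167; d2 = -0.0920070392
phi(d1) = 0.3752842051; exp(-qT) = 0.9985011244; exp(-rT) = 0.9748223790
Gamma = exp(-qT) * phi(d1) / (S * sigma * sqrt(T)) = 0.9985011244 * 0.3752842051 / (24.1000 * 0.5100 * 0.8660254038) = 0.035204

Answer: Gamma = 0.035204


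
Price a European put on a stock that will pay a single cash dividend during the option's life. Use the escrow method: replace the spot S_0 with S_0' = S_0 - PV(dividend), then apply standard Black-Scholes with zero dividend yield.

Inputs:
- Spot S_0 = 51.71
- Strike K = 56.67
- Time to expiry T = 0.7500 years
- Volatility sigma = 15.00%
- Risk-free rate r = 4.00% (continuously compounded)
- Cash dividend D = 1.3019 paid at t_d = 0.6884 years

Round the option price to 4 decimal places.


Answer: Price = 5.5872

Derivation:
PV(D) = D * exp(-r * t_d) = 1.3019 * 0.97283966 = 1.26653995
S_0' = S_0 - PV(D) = 51.7100 - 1.26653995 = 50.44346005
d1 = (ln(S_0'/K) + (r + sigma^2/2)*T) / (sigma*sqrt(T)) = -0.60009298
d2 = d1 - sigma*sqrt(T) = -0.72999679
exp(-rT) = 0.97044553
N(-d1) = 0.72577786; N(-d2) = 0.76730393
P = K * exp(-rT) * N(-d2) - S_0' * N(-d1) = 56.6700 * 0.97044553 * 0.76730393 - 50.44346005 * 0.72577786 = 5.5872


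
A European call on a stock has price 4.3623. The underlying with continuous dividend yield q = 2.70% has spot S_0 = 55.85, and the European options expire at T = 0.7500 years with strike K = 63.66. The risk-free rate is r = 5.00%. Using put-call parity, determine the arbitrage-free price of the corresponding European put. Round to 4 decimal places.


Answer: Put price = 10.9488

Derivation:
Put-call parity: C - P = S_0 * exp(-qT) - K * exp(-rT).
S_0 * exp(-qT) = 55.8500 * 0.97995365 = 54.73041159
K * exp(-rT) = 63.6600 * 0.96319442 = 61.31695663
P = C - S*exp(-qT) + K*exp(-rT)
P = 4.3623 - 54.73041159 + 61.31695663 = 10.9488


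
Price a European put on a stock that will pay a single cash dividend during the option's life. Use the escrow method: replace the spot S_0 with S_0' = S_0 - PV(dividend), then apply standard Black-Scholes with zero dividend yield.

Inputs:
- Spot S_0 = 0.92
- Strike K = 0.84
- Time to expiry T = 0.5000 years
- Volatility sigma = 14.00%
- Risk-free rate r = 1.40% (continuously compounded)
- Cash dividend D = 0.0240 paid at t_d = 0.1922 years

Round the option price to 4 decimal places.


Answer: Price = 0.0117

Derivation:
PV(D) = D * exp(-r * t_d) = 0.0240 * 0.99731282 = 0.02393551
S_0' = S_0 - PV(D) = 0.9200 - 0.02393551 = 0.89606449
d1 = (ln(S_0'/K) + (r + sigma^2/2)*T) / (sigma*sqrt(T)) = 0.77287273
d2 = d1 - sigma*sqrt(T) = 0.67387778
exp(-rT) = 0.99302444
N(-d1) = 0.21979885; N(-d2) = 0.25019451
P = K * exp(-rT) * N(-d2) - S_0' * N(-d1) = 0.8400 * 0.99302444 * 0.25019451 - 0.89606449 * 0.21979885 = 0.0117


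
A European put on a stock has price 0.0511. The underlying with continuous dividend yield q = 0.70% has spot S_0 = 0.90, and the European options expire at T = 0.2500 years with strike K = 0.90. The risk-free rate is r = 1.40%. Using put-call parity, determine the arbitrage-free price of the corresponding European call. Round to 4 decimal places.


Put-call parity: C - P = S_0 * exp(-qT) - K * exp(-rT).
S_0 * exp(-qT) = 0.9000 * 0.99825153 = 0.89842638
K * exp(-rT) = 0.9000 * 0.99650612 = 0.89685551
C = P + S*exp(-qT) - K*exp(-rT)
C = 0.0511 + 0.89842638 - 0.89685551 = 0.0527

Answer: Call price = 0.0527


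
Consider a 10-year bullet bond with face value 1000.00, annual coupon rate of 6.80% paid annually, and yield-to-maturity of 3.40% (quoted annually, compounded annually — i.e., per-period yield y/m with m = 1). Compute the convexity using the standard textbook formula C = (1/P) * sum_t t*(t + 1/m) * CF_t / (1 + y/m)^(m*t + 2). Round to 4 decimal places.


Answer: Convexity = 74.2070

Derivation:
Coupon per period c = face * coupon_rate / m = 68.000000
Periods per year m = 1; per-period yield y/m = 0.034000
Number of cashflows N = 10
Cashflows (t years, CF_t, discount factor 1/(1+y/m)^(m*t), PV):
  t = 1.0000: CF_t = 68.000000, DF = 0.967118, PV = 65.764023
  t = 2.0000: CF_t = 68.000000, DF = 0.935317, PV = 63.601570
  t = 3.0000: CF_t = 68.000000, DF = 0.904562, PV = 61.510222
  t = 4.0000: CF_t = 68.000000, DF = 0.874818, PV = 59.487642
  t = 5.0000: CF_t = 68.000000, DF = 0.846052, PV = 57.531569
  t = 6.0000: CF_t = 68.000000, DF = 0.818233, PV = 55.639815
  t = 7.0000: CF_t = 68.000000, DF = 0.791327, PV = 53.810266
  t = 8.0000: CF_t = 68.000000, DF = 0.765307, PV = 52.040877
  t = 9.0000: CF_t = 68.000000, DF = 0.740142, PV = 50.329668
  t = 10.0000: CF_t = 1068.000000, DF = 0.715805, PV = 764.479537
Price P = sum_t PV_t = 1284.195190
Convexity numerator sum_t t*(t + 1/m) * CF_t / (1+y/m)^(m*t + 2):
  t = 1.0000: term = 123.020445
  t = 2.0000: term = 356.925855
  t = 3.0000: term = 690.378829
  t = 4.0000: term = 1112.796307
  t = 5.0000: term = 1614.307989
  t = 6.0000: term = 2185.716813
  t = 7.0000: term = 2818.461397
  t = 8.0000: term = 3504.580350
  t = 9.0000: term = 4236.678373
  t = 10.0000: term = 78653.394905
Convexity = (1/P) * sum = 95296.261263 / 1284.195190 = 74.206991


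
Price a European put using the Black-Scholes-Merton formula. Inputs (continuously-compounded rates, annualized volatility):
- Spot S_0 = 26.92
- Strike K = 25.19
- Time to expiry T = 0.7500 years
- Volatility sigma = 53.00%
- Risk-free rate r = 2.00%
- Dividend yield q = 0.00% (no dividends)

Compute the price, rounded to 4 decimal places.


d1 = (ln(S/K) + (r - q + 0.5*sigma^2) * T) / (sigma * sqrt(T)) = 0.40689014
d2 = d1 - sigma * sqrt(T) = -0.05210332
exp(-rT) = 0.98511194; exp(-qT) = 1.00000000
P = K * exp(-rT) * N(-d2) - S_0 * exp(-qT) * N(-d1)
N(-d1) = 0.34204434; N(-d2) = 0.52077682
P = 25.1900 * 0.98511194 * 0.52077682 - 26.9200 * 1.00000000 * 0.34204434 = 3.7152

Answer: Price = 3.7152


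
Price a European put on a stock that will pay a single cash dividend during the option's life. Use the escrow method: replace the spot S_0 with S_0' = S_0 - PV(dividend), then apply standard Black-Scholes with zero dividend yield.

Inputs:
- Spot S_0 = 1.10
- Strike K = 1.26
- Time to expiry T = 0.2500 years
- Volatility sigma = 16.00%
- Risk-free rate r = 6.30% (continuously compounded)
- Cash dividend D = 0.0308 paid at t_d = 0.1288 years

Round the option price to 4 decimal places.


Answer: Price = 0.1720

Derivation:
PV(D) = D * exp(-r * t_d) = 0.0308 * 0.99191843 = 0.03055109
S_0' = S_0 - PV(D) = 1.1000 - 0.03055109 = 1.06944891
d1 = (ln(S_0'/K) + (r + sigma^2/2)*T) / (sigma*sqrt(T)) = -1.81272801
d2 = d1 - sigma*sqrt(T) = -1.89272801
exp(-rT) = 0.98437338
N(-d1) = 0.96506311; N(-d2) = 0.97080297
P = K * exp(-rT) * N(-d2) - S_0' * N(-d1) = 1.2600 * 0.98437338 * 0.97080297 - 1.06944891 * 0.96506311 = 0.1720


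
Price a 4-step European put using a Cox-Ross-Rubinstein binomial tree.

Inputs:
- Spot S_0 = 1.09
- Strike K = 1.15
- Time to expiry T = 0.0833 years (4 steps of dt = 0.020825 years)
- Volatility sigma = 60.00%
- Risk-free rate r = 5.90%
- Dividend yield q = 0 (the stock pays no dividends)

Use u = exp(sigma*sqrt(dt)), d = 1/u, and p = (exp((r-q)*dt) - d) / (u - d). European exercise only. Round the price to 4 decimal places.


Answer: Price = V(0,0) = 0.1102

Derivation:
dt = T/N = 0.020825
u = exp(sigma*sqrt(dt)) = 1.090444; d = 1/u = 0.917057
p = (exp((r-q)*dt) - d) / (u - d) = 0.485458
Discount per step: exp(-r*dt) = 0.998772
Stock lattice S(k, i) with i counting down-moves:
  k=0: S(0,0) = 1.0900
  k=1: S(1,0) = 1.1886; S(1,1) = 0.9996
  k=2: S(2,0) = 1.2961; S(2,1) = 1.0900; S(2,2) = 0.9167
  k=3: S(3,0) = 1.4133; S(3,1) = 1.1886; S(3,2) = 0.9996; S(3,3) = 0.8407
  k=4: S(4,0) = 1.5411; S(4,1) = 1.2961; S(4,2) = 1.0900; S(4,3) = 0.9167; S(4,4) = 0.7709
Terminal payoffs V(N, i) = max(K - S_T, 0):
  V(4,0) = 0.000000; V(4,1) = 0.000000; V(4,2) = 0.060000; V(4,3) = 0.233316; V(4,4) = 0.379074
Backward induction: V(k, i) = exp(-r*dt) * [p * V(k+1, i) + (1-p) * V(k+1, i+1)].
  V(3,0) = exp(-r*dt) * [p*0.000000 + (1-p)*0.000000] = 0.000000
  V(3,1) = exp(-r*dt) * [p*0.000000 + (1-p)*0.060000] = 0.030835
  V(3,2) = exp(-r*dt) * [p*0.060000 + (1-p)*0.233316] = 0.148995
  V(3,3) = exp(-r*dt) * [p*0.233316 + (1-p)*0.379074] = 0.307936
  V(2,0) = exp(-r*dt) * [p*0.000000 + (1-p)*0.030835] = 0.015846
  V(2,1) = exp(-r*dt) * [p*0.030835 + (1-p)*0.148995] = 0.091521
  V(2,2) = exp(-r*dt) * [p*0.148995 + (1-p)*0.307936] = 0.230494
  V(1,0) = exp(-r*dt) * [p*0.015846 + (1-p)*0.091521] = 0.054717
  V(1,1) = exp(-r*dt) * [p*0.091521 + (1-p)*0.230494] = 0.162828
  V(0,0) = exp(-r*dt) * [p*0.054717 + (1-p)*0.162828] = 0.110209


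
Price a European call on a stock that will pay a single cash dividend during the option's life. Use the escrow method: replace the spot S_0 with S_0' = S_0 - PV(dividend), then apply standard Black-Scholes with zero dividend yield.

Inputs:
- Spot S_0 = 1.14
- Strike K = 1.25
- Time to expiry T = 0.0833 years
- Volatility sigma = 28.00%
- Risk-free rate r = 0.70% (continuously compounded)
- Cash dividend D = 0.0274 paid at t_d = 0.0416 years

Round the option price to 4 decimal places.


PV(D) = D * exp(-r * t_d) = 0.0274 * 0.99970884 = 0.02739202
S_0' = S_0 - PV(D) = 1.1400 - 0.02739202 = 1.11260798
d1 = (ln(S_0'/K) + (r + sigma^2/2)*T) / (sigma*sqrt(T)) = -1.39319767
d2 = d1 - sigma*sqrt(T) = -1.47401054
exp(-rT) = 0.99941707
N(d1) = 0.08178001; N(d2) = 0.07023938
C = S_0' * N(d1) - K * exp(-rT) * N(d2) = 1.11260798 * 0.08178001 - 1.2500 * 0.99941707 * 0.07023938 = 0.0032

Answer: Price = 0.0032


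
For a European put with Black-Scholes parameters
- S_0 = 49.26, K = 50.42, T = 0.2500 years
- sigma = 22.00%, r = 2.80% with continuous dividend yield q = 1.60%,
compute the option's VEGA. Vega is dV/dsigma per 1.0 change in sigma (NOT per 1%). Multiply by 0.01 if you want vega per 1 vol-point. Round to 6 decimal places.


d1 = -0.1293229915; d2 = -0.2393229915
phi(d1) = 0.3956201476; exp(-qT) = 0.9960079893; exp(-rT) = 0.9930244429
Vega = S * exp(-qT) * phi(d1) * sqrt(T) = 49.2600 * 0.9960079893 * 0.3956201476 * 0.5000000000 = 9.705226

Answer: Vega = 9.705226


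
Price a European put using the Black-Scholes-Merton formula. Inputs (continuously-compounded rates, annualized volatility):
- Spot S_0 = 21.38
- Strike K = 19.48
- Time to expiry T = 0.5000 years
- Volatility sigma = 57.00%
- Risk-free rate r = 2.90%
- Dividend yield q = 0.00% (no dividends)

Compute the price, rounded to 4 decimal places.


d1 = (ln(S/K) + (r - q + 0.5*sigma^2) * T) / (sigma * sqrt(T)) = 0.46840889
d2 = d1 - sigma * sqrt(T) = 0.06535802
exp(-rT) = 0.98560462; exp(-qT) = 1.00000000
P = K * exp(-rT) * N(-d2) - S_0 * exp(-qT) * N(-d1)
N(-d1) = 0.31974611; N(-d2) = 0.47394447
P = 19.4800 * 0.98560462 * 0.47394447 - 21.3800 * 1.00000000 * 0.31974611 = 2.2634

Answer: Price = 2.2634


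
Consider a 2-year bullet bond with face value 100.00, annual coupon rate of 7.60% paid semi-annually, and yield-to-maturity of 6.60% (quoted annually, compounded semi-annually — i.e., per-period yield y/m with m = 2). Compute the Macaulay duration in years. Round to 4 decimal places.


Coupon per period c = face * coupon_rate / m = 3.800000
Periods per year m = 2; per-period yield y/m = 0.033000
Number of cashflows N = 4
Cashflows (t years, CF_t, discount factor 1/(1+y/m)^(m*t), PV):
  t = 0.5000: CF_t = 3.800000, DF = 0.968054, PV = 3.678606
  t = 1.0000: CF_t = 3.800000, DF = 0.937129, PV = 3.561090
  t = 1.5000: CF_t = 3.800000, DF = 0.907192, PV = 3.447328
  t = 2.0000: CF_t = 103.800000, DF = 0.878211, PV = 91.158269
Price P = sum_t PV_t = 101.845293
Macaulay numerator sum_t t * PV_t:
  t * PV_t at t = 0.5000: 1.839303
  t * PV_t at t = 1.0000: 3.561090
  t * PV_t at t = 1.5000: 5.170992
  t * PV_t at t = 2.0000: 182.316537
Macaulay duration D = (sum_t t * PV_t) / P = 192.887922 / 101.845293 = 1.893931

Answer: Macaulay duration = 1.8939 years


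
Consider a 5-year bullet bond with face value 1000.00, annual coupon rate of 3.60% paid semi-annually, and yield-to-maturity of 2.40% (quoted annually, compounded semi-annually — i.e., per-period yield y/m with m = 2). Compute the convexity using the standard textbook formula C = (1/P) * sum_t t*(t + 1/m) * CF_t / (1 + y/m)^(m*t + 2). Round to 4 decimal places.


Coupon per period c = face * coupon_rate / m = 18.000000
Periods per year m = 2; per-period yield y/m = 0.012000
Number of cashflows N = 10
Cashflows (t years, CF_t, discount factor 1/(1+y/m)^(m*t), PV):
  t = 0.5000: CF_t = 18.000000, DF = 0.988142, PV = 17.786561
  t = 1.0000: CF_t = 18.000000, DF = 0.976425, PV = 17.575653
  t = 1.5000: CF_t = 18.000000, DF = 0.964847, PV = 17.367246
  t = 2.0000: CF_t = 18.000000, DF = 0.953406, PV = 17.161311
  t = 2.5000: CF_t = 18.000000, DF = 0.942101, PV = 16.957817
  t = 3.0000: CF_t = 18.000000, DF = 0.930930, PV = 16.756736
  t = 3.5000: CF_t = 18.000000, DF = 0.919891, PV = 16.558040
  t = 4.0000: CF_t = 18.000000, DF = 0.908983, PV = 16.361699
  t = 4.5000: CF_t = 18.000000, DF = 0.898205, PV = 16.167687
  t = 5.0000: CF_t = 1018.000000, DF = 0.887554, PV = 903.530158
Price P = sum_t PV_t = 1056.222909
Convexity numerator sum_t t*(t + 1/m) * CF_t / (1+y/m)^(m*t + 2):
  t = 0.5000: term = 8.683623
  t = 1.0000: term = 25.741966
  t = 1.5000: term = 50.873451
  t = 2.0000: term = 83.783681
  t = 2.5000: term = 124.185297
  t = 3.0000: term = 171.797842
  t = 3.5000: term = 226.347618
  t = 4.0000: term = 287.567555
  t = 4.5000: term = 355.197079
  t = 5.0000: term = 24261.314173
Convexity = (1/P) * sum = 25595.492285 / 1056.222909 = 24.233040

Answer: Convexity = 24.2330


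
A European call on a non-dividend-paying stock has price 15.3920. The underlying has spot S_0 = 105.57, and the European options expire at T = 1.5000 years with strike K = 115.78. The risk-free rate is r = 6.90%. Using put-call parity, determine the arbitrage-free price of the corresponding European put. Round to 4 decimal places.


Answer: Put price = 14.2180

Derivation:
Put-call parity: C - P = S_0 * exp(-qT) - K * exp(-rT).
S_0 * exp(-qT) = 105.5700 * 1.00000000 = 105.57000000
K * exp(-rT) = 115.7800 * 0.90167602 = 104.39604991
P = C - S*exp(-qT) + K*exp(-rT)
P = 15.3920 - 105.57000000 + 104.39604991 = 14.2180


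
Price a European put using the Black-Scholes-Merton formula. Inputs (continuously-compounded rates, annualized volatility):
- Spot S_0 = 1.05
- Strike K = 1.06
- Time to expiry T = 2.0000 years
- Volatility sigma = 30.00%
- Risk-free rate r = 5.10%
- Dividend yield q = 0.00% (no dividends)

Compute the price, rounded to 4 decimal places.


d1 = (ln(S/K) + (r - q + 0.5*sigma^2) * T) / (sigma * sqrt(T)) = 0.43020673
d2 = d1 - sigma * sqrt(T) = 0.00594266
exp(-rT) = 0.90302955; exp(-qT) = 1.00000000
P = K * exp(-rT) * N(-d2) - S_0 * exp(-qT) * N(-d1)
N(-d1) = 0.33352263; N(-d2) = 0.49762924
P = 1.0600 * 0.90302955 * 0.49762924 - 1.0500 * 1.00000000 * 0.33352263 = 0.1261

Answer: Price = 0.1261


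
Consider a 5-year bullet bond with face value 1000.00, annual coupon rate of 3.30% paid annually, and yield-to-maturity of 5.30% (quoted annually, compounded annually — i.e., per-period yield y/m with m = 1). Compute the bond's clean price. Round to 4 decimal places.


Coupon per period c = face * coupon_rate / m = 33.000000
Periods per year m = 1; per-period yield y/m = 0.053000
Number of cashflows N = 5
Cashflows (t years, CF_t, discount factor 1/(1+y/m)^(m*t), PV):
  t = 1.0000: CF_t = 33.000000, DF = 0.949668, PV = 31.339031
  t = 2.0000: CF_t = 33.000000, DF = 0.901869, PV = 29.761663
  t = 3.0000: CF_t = 33.000000, DF = 0.856475, PV = 28.263688
  t = 4.0000: CF_t = 33.000000, DF = 0.813367, PV = 26.841109
  t = 5.0000: CF_t = 1033.000000, DF = 0.772428, PV = 797.918373
Price P = sum_t PV_t = 914.123865

Answer: Price = 914.1239


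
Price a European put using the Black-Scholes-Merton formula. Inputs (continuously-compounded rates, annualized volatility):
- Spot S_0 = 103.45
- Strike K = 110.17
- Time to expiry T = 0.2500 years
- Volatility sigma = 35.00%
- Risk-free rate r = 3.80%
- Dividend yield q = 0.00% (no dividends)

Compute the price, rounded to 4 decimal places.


Answer: Price = 10.5921

Derivation:
d1 = (ln(S/K) + (r - q + 0.5*sigma^2) * T) / (sigma * sqrt(T)) = -0.21784985
d2 = d1 - sigma * sqrt(T) = -0.39284985
exp(-rT) = 0.99054498; exp(-qT) = 1.00000000
P = K * exp(-rT) * N(-d2) - S_0 * exp(-qT) * N(-d1)
N(-d1) = 0.58622695; N(-d2) = 0.65278481
P = 110.1700 * 0.99054498 * 0.65278481 - 103.4500 * 1.00000000 * 0.58622695 = 10.5921


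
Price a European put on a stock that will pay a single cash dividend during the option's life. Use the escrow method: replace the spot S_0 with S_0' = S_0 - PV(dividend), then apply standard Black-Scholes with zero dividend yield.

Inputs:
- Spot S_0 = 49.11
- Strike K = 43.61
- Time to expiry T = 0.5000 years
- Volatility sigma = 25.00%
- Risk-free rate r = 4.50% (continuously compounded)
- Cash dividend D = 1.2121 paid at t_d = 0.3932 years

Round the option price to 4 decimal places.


Answer: Price = 1.2178

Derivation:
PV(D) = D * exp(-r * t_d) = 1.2121 * 0.98246162 = 1.19084173
S_0' = S_0 - PV(D) = 49.1100 - 1.19084173 = 47.91915827
d1 = (ln(S_0'/K) + (r + sigma^2/2)*T) / (sigma*sqrt(T)) = 0.74870676
d2 = d1 - sigma*sqrt(T) = 0.57193006
exp(-rT) = 0.97775124
N(-d1) = 0.22701698; N(-d2) = 0.28368468
P = K * exp(-rT) * N(-d2) - S_0' * N(-d1) = 43.6100 * 0.97775124 * 0.28368468 - 47.91915827 * 0.22701698 = 1.2178


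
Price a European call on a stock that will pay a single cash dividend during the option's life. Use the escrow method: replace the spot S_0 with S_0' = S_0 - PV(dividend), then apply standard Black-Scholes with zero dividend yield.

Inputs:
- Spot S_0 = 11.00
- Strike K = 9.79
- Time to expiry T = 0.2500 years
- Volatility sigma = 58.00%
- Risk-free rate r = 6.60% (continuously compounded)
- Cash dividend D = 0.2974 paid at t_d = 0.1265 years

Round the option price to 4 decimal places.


PV(D) = D * exp(-r * t_d) = 0.2974 * 0.99168576 = 0.29492734
S_0' = S_0 - PV(D) = 11.0000 - 0.29492734 = 10.70507266
d1 = (ln(S_0'/K) + (r + sigma^2/2)*T) / (sigma*sqrt(T)) = 0.51002156
d2 = d1 - sigma*sqrt(T) = 0.22002156
exp(-rT) = 0.98363538
N(d1) = 0.69498182; N(d2) = 0.58707282
C = S_0' * N(d1) - K * exp(-rT) * N(d2) = 10.70507266 * 0.69498182 - 9.7900 * 0.98363538 * 0.58707282 = 1.7864

Answer: Price = 1.7864


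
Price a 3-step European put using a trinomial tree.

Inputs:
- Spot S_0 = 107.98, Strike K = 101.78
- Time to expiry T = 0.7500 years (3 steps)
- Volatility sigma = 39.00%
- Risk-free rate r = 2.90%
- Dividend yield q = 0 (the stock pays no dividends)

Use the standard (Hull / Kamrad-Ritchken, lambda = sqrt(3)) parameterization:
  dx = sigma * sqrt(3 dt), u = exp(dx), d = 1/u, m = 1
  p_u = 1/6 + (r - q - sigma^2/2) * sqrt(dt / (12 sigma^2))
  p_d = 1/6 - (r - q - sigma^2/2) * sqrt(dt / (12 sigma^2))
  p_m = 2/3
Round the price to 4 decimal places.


Answer: Price = V(0,0) = 9.7986

Derivation:
dt = T/N = 0.250000; dx = sigma*sqrt(3*dt) = 0.337750
u = exp(dx) = 1.401790; d = 1/u = 0.713374
p_u = 0.149254, p_m = 0.666667, p_d = 0.184080
Discount per step: exp(-r*dt) = 0.992776
Stock lattice S(k, j) with j the centered position index:
  k=0: S(0,+0) = 107.9800
  k=1: S(1,-1) = 77.0301; S(1,+0) = 107.9800; S(1,+1) = 151.3653
  k=2: S(2,-2) = 54.9512; S(2,-1) = 77.0301; S(2,+0) = 107.9800; S(2,+1) = 151.3653; S(2,+2) = 212.1823
  k=3: S(3,-3) = 39.2008; S(3,-2) = 54.9512; S(3,-1) = 77.0301; S(3,+0) = 107.9800; S(3,+1) = 151.3653; S(3,+2) = 212.1823; S(3,+3) = 297.4350
Terminal payoffs V(N, j) = max(K - S_T, 0):
  V(3,-3) = 62.579233; V(3,-2) = 46.828762; V(3,-1) = 24.749911; V(3,+0) = 0.000000; V(3,+1) = 0.000000; V(3,+2) = 0.000000; V(3,+3) = 0.000000
Backward induction: V(k, j) = exp(-r*dt) * [p_u * V(k+1, j+1) + p_m * V(k+1, j) + p_d * V(k+1, j-1)]
  V(2,-2) = exp(-r*dt) * [p_u*24.749911 + p_m*46.828762 + p_d*62.579233] = 46.097335
  V(2,-1) = exp(-r*dt) * [p_u*0.000000 + p_m*24.749911 + p_d*46.828762] = 24.938702
  V(2,+0) = exp(-r*dt) * [p_u*0.000000 + p_m*0.000000 + p_d*24.749911] = 4.523045
  V(2,+1) = exp(-r*dt) * [p_u*0.000000 + p_m*0.000000 + p_d*0.000000] = 0.000000
  V(2,+2) = exp(-r*dt) * [p_u*0.000000 + p_m*0.000000 + p_d*0.000000] = 0.000000
  V(1,-1) = exp(-r*dt) * [p_u*4.523045 + p_m*24.938702 + p_d*46.097335] = 25.600190
  V(1,+0) = exp(-r*dt) * [p_u*0.000000 + p_m*4.523045 + p_d*24.938702] = 7.551127
  V(1,+1) = exp(-r*dt) * [p_u*0.000000 + p_m*0.000000 + p_d*4.523045] = 0.826586
  V(0,+0) = exp(-r*dt) * [p_u*0.826586 + p_m*7.551127 + p_d*25.600190] = 9.798633


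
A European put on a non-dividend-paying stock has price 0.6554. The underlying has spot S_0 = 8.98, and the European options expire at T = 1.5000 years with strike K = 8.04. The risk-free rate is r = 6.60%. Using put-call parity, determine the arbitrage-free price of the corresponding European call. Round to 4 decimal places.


Answer: Call price = 2.3532

Derivation:
Put-call parity: C - P = S_0 * exp(-qT) - K * exp(-rT).
S_0 * exp(-qT) = 8.9800 * 1.00000000 = 8.98000000
K * exp(-rT) = 8.0400 * 0.90574271 = 7.28217137
C = P + S*exp(-qT) - K*exp(-rT)
C = 0.6554 + 8.98000000 - 7.28217137 = 2.3532


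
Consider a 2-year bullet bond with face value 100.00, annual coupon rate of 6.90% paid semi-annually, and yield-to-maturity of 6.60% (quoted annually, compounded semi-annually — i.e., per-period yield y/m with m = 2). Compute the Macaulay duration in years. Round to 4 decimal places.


Coupon per period c = face * coupon_rate / m = 3.450000
Periods per year m = 2; per-period yield y/m = 0.033000
Number of cashflows N = 4
Cashflows (t years, CF_t, discount factor 1/(1+y/m)^(m*t), PV):
  t = 0.5000: CF_t = 3.450000, DF = 0.968054, PV = 3.339787
  t = 1.0000: CF_t = 3.450000, DF = 0.937129, PV = 3.233095
  t = 1.5000: CF_t = 3.450000, DF = 0.907192, PV = 3.129811
  t = 2.0000: CF_t = 103.450000, DF = 0.878211, PV = 90.850895
Price P = sum_t PV_t = 100.553588
Macaulay numerator sum_t t * PV_t:
  t * PV_t at t = 0.5000: 1.669894
  t * PV_t at t = 1.0000: 3.233095
  t * PV_t at t = 1.5000: 4.694717
  t * PV_t at t = 2.0000: 181.701790
Macaulay duration D = (sum_t t * PV_t) / P = 191.299495 / 100.553588 = 1.902463

Answer: Macaulay duration = 1.9025 years


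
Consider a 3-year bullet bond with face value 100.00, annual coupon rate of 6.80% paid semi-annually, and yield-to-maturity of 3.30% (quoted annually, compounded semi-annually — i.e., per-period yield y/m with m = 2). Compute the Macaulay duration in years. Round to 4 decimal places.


Answer: Macaulay duration = 2.7767 years

Derivation:
Coupon per period c = face * coupon_rate / m = 3.400000
Periods per year m = 2; per-period yield y/m = 0.016500
Number of cashflows N = 6
Cashflows (t years, CF_t, discount factor 1/(1+y/m)^(m*t), PV):
  t = 0.5000: CF_t = 3.400000, DF = 0.983768, PV = 3.344811
  t = 1.0000: CF_t = 3.400000, DF = 0.967799, PV = 3.290517
  t = 1.5000: CF_t = 3.400000, DF = 0.952090, PV = 3.237105
  t = 2.0000: CF_t = 3.400000, DF = 0.936635, PV = 3.184560
  t = 2.5000: CF_t = 3.400000, DF = 0.921432, PV = 3.132867
  t = 3.0000: CF_t = 103.400000, DF = 0.906475, PV = 93.729487
Price P = sum_t PV_t = 109.919347
Macaulay numerator sum_t t * PV_t:
  t * PV_t at t = 0.5000: 1.672405
  t * PV_t at t = 1.0000: 3.290517
  t * PV_t at t = 1.5000: 4.855657
  t * PV_t at t = 2.0000: 6.369119
  t * PV_t at t = 2.5000: 7.832168
  t * PV_t at t = 3.0000: 281.188462
Macaulay duration D = (sum_t t * PV_t) / P = 305.208329 / 109.919347 = 2.776657


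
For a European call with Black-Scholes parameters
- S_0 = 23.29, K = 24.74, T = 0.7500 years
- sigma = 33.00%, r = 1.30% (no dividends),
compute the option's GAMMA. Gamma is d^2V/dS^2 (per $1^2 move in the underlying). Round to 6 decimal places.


d1 = -0.0343253388; d2 = -0.3201137220
phi(d1) = 0.3987073270; exp(-qT) = 1.0000000000; exp(-rT) = 0.9902973771
Gamma = exp(-qT) * phi(d1) / (S * sigma * sqrt(T)) = 1.0000000000 * 0.3987073270 / (23.2900 * 0.3300 * 0.8660254038) = 0.059902

Answer: Gamma = 0.059902


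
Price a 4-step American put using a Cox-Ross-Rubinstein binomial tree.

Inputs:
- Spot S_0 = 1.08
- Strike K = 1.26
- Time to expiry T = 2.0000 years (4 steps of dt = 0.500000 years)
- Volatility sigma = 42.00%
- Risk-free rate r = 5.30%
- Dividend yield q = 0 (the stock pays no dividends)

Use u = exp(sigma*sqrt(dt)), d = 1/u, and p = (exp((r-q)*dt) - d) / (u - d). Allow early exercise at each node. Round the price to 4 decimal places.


dt = T/N = 0.500000
u = exp(sigma*sqrt(dt)) = 1.345795; d = 1/u = 0.743055
p = (exp((r-q)*dt) - d) / (u - d) = 0.470848
Discount per step: exp(-r*dt) = 0.973848
Stock lattice S(k, i) with i counting down-moves:
  k=0: S(0,0) = 1.0800
  k=1: S(1,0) = 1.4535; S(1,1) = 0.8025
  k=2: S(2,0) = 1.9561; S(2,1) = 1.0800; S(2,2) = 0.5963
  k=3: S(3,0) = 2.6325; S(3,1) = 1.4535; S(3,2) = 0.8025; S(3,3) = 0.4431
  k=4: S(4,0) = 3.5427; S(4,1) = 1.9561; S(4,2) = 1.0800; S(4,3) = 0.5963; S(4,4) = 0.3292
Terminal payoffs V(N, i) = max(K - S_T, 0):
  V(4,0) = 0.000000; V(4,1) = 0.000000; V(4,2) = 0.180000; V(4,3) = 0.663698; V(4,4) = 0.930763
Backward induction: V(k, i) = exp(-r*dt) * [p * V(k+1, i) + (1-p) * V(k+1, i+1)]; then take max(V_cont, immediate exercise) for American.
  V(3,0) = exp(-r*dt) * [p*0.000000 + (1-p)*0.000000] = 0.000000; exercise = 0.000000; V(3,0) = max -> 0.000000
  V(3,1) = exp(-r*dt) * [p*0.000000 + (1-p)*0.180000] = 0.092756; exercise = 0.000000; V(3,1) = max -> 0.092756
  V(3,2) = exp(-r*dt) * [p*0.180000 + (1-p)*0.663698] = 0.424549; exercise = 0.457500; V(3,2) = max -> 0.457500
  V(3,3) = exp(-r*dt) * [p*0.663698 + (1-p)*0.930763] = 0.783963; exercise = 0.816915; V(3,3) = max -> 0.816915
  V(2,0) = exp(-r*dt) * [p*0.000000 + (1-p)*0.092756] = 0.047799; exercise = 0.000000; V(2,0) = max -> 0.047799
  V(2,1) = exp(-r*dt) * [p*0.092756 + (1-p)*0.457500] = 0.278288; exercise = 0.180000; V(2,1) = max -> 0.278288
  V(2,2) = exp(-r*dt) * [p*0.457500 + (1-p)*0.816915] = 0.630747; exercise = 0.663698; V(2,2) = max -> 0.663698
  V(1,0) = exp(-r*dt) * [p*0.047799 + (1-p)*0.278288] = 0.165323; exercise = 0.000000; V(1,0) = max -> 0.165323
  V(1,1) = exp(-r*dt) * [p*0.278288 + (1-p)*0.663698] = 0.469617; exercise = 0.457500; V(1,1) = max -> 0.469617
  V(0,0) = exp(-r*dt) * [p*0.165323 + (1-p)*0.469617] = 0.317806; exercise = 0.180000; V(0,0) = max -> 0.317806

Answer: Price = V(0,0) = 0.3178


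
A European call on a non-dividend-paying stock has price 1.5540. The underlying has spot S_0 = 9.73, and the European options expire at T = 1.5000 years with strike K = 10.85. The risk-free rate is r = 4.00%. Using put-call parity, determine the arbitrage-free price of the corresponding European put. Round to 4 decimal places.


Answer: Put price = 2.0421

Derivation:
Put-call parity: C - P = S_0 * exp(-qT) - K * exp(-rT).
S_0 * exp(-qT) = 9.7300 * 1.00000000 = 9.73000000
K * exp(-rT) = 10.8500 * 0.94176453 = 10.21814519
P = C - S*exp(-qT) + K*exp(-rT)
P = 1.5540 - 9.73000000 + 10.21814519 = 2.0421


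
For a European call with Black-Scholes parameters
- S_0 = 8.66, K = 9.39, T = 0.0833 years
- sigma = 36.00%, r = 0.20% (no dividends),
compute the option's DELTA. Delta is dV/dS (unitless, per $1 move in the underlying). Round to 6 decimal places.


Answer: Delta = 0.234117

Derivation:
d1 = -0.7253560160; d2 = -0.8292582777
phi(d1) = 0.3066619715; exp(-qT) = 1.0000000000; exp(-rT) = 0.9998334139
N(d1) = 0.2341168246
Delta = exp(-qT) * N(d1) = 1.0000000000 * 0.2341168246 = 0.234117
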